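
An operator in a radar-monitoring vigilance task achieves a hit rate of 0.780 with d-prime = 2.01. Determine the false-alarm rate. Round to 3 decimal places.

z(hit rate) = z(0.780) = 0.7722
z(FA) = z(H) − d' = 0.7722 − 2.01 = -1.2378
false-alarm rate = Φ(-1.2378) = 0.1079

false-alarm rate = 0.108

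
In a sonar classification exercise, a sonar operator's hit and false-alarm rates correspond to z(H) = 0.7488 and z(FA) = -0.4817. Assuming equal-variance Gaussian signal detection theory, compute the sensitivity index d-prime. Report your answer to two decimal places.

d-prime = 1.23

d' = z(H) − z(FA) = 0.7488 − (-0.4817) = 1.2305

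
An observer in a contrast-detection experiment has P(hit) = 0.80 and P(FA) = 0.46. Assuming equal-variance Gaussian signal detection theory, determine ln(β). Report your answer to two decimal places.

ln β = -0.35

Φ⁻¹(H) = Φ⁻¹(0.80) = 0.842
Φ⁻¹(FA) = Φ⁻¹(0.46) = -0.100
ln β = −½·[z(H)² − z(FA)²] = −0.5 × (0.709 − 0.010) = -0.3495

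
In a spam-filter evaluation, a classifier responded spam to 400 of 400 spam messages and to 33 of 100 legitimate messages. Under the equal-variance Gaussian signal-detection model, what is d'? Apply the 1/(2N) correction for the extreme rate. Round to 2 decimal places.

d' = 3.46

The hit rate is 400/400 = 1, so apply the 1/(2N) correction: H → 1 − 1/(2·400) = 0.99875.
z(H) = z(0.99875) = 3.023
z(FA) = z(0.33000) = -0.440
d' = 3.023 − (-0.440) = 3.463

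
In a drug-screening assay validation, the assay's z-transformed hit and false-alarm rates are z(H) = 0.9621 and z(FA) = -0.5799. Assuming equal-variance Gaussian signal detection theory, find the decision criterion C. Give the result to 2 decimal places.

C = -0.19

c = −½·[z(H) + z(FA)] = −½·(0.9621 + (-0.5799)) = -0.1911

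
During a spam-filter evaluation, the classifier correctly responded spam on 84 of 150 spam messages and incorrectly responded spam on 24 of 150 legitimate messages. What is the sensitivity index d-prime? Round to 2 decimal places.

H = 84/150 = 0.5600
FA = 24/150 = 0.1600
Φ⁻¹(0.5600) = 0.1510, Φ⁻¹(0.1600) = -0.9945
d' = z(H) − z(FA) = 0.1510 − (-0.9945) = 1.1455

d-prime = 1.15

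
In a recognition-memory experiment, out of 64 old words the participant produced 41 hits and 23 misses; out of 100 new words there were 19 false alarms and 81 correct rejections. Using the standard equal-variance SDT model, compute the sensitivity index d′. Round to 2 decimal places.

H = 41/64 = 0.6406
FA = 19/100 = 0.1900
Φ⁻¹(0.6406) = 0.3601, Φ⁻¹(0.1900) = -0.8779
d' = z(H) − z(FA) = 0.3601 − (-0.8779) = 1.2380

d′ = 1.24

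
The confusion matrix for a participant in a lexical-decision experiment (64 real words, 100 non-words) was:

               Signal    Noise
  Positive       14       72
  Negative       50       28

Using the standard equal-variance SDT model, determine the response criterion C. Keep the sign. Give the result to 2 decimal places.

H = 14/64 = 0.2188
FA = 72/100 = 0.7200
z(H) = -0.7763
z(FA) = 0.5828
c = −½·[z(H) + z(FA)] = −0.5 × (-0.7763 + 0.5828) = 0.09675

C = 0.10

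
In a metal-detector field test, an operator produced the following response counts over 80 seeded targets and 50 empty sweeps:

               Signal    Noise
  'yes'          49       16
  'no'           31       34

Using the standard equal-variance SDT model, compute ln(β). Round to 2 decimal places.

ln β = 0.07

H = 49/80 = 0.6125
FA = 16/50 = 0.3200
z(H) = z(0.6125) = 0.286
z(FA) = z(0.3200) = -0.468
ln β = −½·[z(H)² − z(FA)²] = −0.5 × (0.082 − 0.219) = 0.0685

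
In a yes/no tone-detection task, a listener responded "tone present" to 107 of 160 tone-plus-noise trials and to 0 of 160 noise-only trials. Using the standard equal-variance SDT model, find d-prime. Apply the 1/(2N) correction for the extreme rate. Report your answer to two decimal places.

d-prime = 3.17

The false-alarm rate is 0/160 = 0, so apply the 1/(2N) correction: FA → 1/(2·160) = 0.00313.
z(H) = z(0.66875) = 0.436
z(FA) = z(0.00313) = -2.734
d' = 0.436 − (-2.734) = 3.170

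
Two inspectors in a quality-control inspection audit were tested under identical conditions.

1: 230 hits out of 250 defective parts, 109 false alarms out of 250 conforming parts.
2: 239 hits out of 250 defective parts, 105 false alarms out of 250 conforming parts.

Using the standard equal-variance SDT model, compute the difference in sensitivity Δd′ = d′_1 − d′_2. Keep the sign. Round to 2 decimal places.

1: z(0.9200) = 1.405, z(0.4360) = -0.161, d' = 1.566
2: z(0.9560) = 1.706, z(0.4200) = -0.202, d' = 1.908
Δd' = d'_1 − d'_2 = 1.566 − 1.908 = -0.342
2 has the higher sensitivity.

Δd′ = -0.34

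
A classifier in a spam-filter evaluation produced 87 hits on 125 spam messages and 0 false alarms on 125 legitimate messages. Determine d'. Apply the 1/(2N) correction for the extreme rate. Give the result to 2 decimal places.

d' = 3.17

The false-alarm rate is 0/125 = 0, so apply the 1/(2N) correction: FA → 1/(2·125) = 0.00400.
z(H) = z(0.69600) = 0.513
z(FA) = z(0.00400) = -2.652
d' = 0.513 − (-2.652) = 3.165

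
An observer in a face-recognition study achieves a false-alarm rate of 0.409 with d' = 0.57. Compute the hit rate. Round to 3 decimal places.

z(false-alarm rate) = z(0.409) = -0.2301
z(H) = z(FA) + d' = -0.2301 + 0.57 = 0.3399
hit rate = Φ(0.3399) = 0.6330

hit rate = 0.633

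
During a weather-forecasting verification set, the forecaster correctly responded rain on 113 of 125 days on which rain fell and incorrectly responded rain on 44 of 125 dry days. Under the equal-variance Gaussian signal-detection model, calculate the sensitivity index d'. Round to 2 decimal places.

d' = 1.68

H = 113/125 = 0.9040
FA = 44/125 = 0.3520
z(H) = 1.3047
z(FA) = -0.3799
d' = z(H) − z(FA) = 1.3047 − (-0.3799) = 1.6846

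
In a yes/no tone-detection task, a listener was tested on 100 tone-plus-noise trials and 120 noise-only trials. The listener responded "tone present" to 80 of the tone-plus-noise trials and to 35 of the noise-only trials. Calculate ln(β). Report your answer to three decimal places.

H = 80/100 = 0.8000
FA = 35/120 = 0.2917
z(0.8000) = 0.8416, z(0.2917) = -0.5484
ln β = −½·[z(H)² − z(FA)²] = −0.5 × (0.7083 − 0.3007) = -0.2038

ln β = -0.204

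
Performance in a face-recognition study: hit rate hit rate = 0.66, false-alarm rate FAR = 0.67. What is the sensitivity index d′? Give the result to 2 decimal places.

Φ⁻¹(H) = 0.412
Φ⁻¹(FA) = 0.440
d' = z(H) − z(FA) = 0.412 − 0.440 = -0.028

d′ = -0.03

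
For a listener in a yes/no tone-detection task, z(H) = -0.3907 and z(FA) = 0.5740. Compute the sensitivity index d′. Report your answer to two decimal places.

d′ = -0.96

d' = z(H) − z(FA) = -0.3907 − 0.5740 = -0.9647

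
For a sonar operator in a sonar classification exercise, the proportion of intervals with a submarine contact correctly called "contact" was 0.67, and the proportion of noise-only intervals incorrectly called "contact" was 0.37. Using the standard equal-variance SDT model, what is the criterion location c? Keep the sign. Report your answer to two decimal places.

z(H) = 0.440
z(FA) = -0.332
c = −½·[z(H) + z(FA)] = −0.5 × (0.440 + (-0.332)) = -0.054
c < 0: the sonar operator has a liberal response bias.

c = -0.05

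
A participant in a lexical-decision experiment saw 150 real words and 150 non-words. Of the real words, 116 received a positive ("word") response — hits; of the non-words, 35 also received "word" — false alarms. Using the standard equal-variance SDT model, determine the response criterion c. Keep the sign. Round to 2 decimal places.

c = -0.01

H = 116/150 = 0.7733
FA = 35/150 = 0.2333
z(H) = z(0.7733) = 0.7498
z(FA) = z(0.2333) = -0.7280
c = −½·[z(H) + z(FA)] = −0.5 × (0.7498 + (-0.7280)) = -0.0109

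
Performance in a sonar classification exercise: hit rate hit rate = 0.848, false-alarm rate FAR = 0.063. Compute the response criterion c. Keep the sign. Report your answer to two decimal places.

c = 0.25

z(H) = z(0.848) = 1.0279
z(FA) = z(0.063) = -1.5301
c = −½·[z(H) + z(FA)] = −0.5 × (1.0279 + (-1.5301)) = 0.2511
c > 0: the sonar operator has a conservative response bias.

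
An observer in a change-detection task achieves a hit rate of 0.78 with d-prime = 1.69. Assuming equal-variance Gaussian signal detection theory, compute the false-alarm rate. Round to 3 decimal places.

z(hit rate) = z(0.78) = 0.7722
z(FA) = z(H) − d' = 0.7722 − 1.69 = -0.9178
false-alarm rate = Φ(-0.9178) = 0.1794

false-alarm rate = 0.179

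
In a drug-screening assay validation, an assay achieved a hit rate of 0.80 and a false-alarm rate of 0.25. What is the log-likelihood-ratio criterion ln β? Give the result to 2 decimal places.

ln β = -0.13

z(0.80) = 0.842, z(0.25) = -0.674
ln β = −½·[z(H)² − z(FA)²] = −0.5 × (0.709 − 0.454) = -0.1275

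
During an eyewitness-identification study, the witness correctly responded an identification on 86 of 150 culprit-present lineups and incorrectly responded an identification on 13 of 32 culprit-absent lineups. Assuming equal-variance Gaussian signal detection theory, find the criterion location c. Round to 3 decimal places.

c = 0.026

H = 86/150 = 0.5733
FA = 13/32 = 0.4062
z(H) = z(0.5733) = 0.1848
z(FA) = z(0.4062) = -0.2373
c = −½·[z(H) + z(FA)] = −0.5 × (0.1848 + (-0.2373)) = 0.02625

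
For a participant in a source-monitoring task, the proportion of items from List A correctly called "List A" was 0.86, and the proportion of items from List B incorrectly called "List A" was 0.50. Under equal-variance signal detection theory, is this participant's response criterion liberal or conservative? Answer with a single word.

z(H) = 1.080, z(FA) = 0.000
c = −½·(z(H) + z(FA)) = -0.540
c < 0 → liberal criterion (biased toward responding “yes”).

liberal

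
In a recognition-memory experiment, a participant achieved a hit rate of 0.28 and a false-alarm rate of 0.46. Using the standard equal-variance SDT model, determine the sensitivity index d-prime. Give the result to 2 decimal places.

d-prime = -0.48

z(0.28) = -0.5828, z(0.46) = -0.1004
d' = z(H) − z(FA) = -0.5828 − (-0.1004) = -0.4824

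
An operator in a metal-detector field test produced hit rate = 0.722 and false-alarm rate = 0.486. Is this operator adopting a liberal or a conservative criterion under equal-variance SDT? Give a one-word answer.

liberal

z(H) = 0.589, z(FA) = -0.035
c = −½·(z(H) + z(FA)) = -0.277
c < 0 → liberal criterion (biased toward responding “yes”).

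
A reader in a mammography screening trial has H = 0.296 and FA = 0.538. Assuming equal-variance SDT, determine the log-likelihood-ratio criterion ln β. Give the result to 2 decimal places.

z(H) = -0.536
z(FA) = 0.095
ln β = −½·[z(H)² − z(FA)²] = −0.5 × (0.287 − 0.009) = -0.139

ln β = -0.14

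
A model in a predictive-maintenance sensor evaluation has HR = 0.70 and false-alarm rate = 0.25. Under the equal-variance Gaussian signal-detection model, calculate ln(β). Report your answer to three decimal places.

ln β = 0.090

z(H) = 0.5244
z(FA) = -0.6745
ln β = −½·[z(H)² − z(FA)²] = −0.5 × (0.2750 − 0.4550) = 0.0900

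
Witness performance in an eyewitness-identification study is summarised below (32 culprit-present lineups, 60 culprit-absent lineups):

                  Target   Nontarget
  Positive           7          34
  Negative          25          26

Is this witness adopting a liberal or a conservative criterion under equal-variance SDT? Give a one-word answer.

conservative

z(H) = -0.776, z(FA) = 0.168
c = −½·(z(H) + z(FA)) = 0.304
c > 0 → conservative criterion (biased toward responding “no”).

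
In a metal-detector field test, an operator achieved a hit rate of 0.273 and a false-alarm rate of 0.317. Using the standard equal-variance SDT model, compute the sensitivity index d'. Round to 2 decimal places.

d' = -0.13

Φ⁻¹(H) = Φ⁻¹(0.273) = -0.604
Φ⁻¹(FA) = Φ⁻¹(0.317) = -0.476
d' = z(H) − z(FA) = -0.604 − (-0.476) = -0.128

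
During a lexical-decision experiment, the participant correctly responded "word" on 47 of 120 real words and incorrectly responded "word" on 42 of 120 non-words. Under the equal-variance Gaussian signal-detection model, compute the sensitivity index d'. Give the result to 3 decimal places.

d' = 0.110

H = 47/120 = 0.3917
FA = 42/120 = 0.3500
z(H) = z(0.3917) = -0.2749
z(FA) = z(0.3500) = -0.3853
d' = z(H) − z(FA) = -0.2749 − (-0.3853) = 0.1104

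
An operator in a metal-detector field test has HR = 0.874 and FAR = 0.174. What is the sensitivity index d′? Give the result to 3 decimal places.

d′ = 2.084

z(H) = 1.1455
z(FA) = -0.9385
d' = z(H) − z(FA) = 1.1455 − (-0.9385) = 2.0840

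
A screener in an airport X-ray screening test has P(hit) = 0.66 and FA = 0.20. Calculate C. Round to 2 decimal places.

Φ⁻¹(0.66) = 0.4125, Φ⁻¹(0.20) = -0.8416
c = −½·[z(H) + z(FA)] = −0.5 × (0.4125 + (-0.8416)) = 0.21455
c > 0: the screener has a conservative response bias.

C = 0.21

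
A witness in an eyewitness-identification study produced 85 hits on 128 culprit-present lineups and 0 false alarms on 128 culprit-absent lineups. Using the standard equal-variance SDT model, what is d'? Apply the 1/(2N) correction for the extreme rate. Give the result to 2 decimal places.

The false-alarm rate is 0/128 = 0, so apply the 1/(2N) correction: FA → 1/(2·128) = 0.00391.
z(H) = z(0.66406) = 0.424
z(FA) = z(0.00391) = -2.660
d' = 0.424 − (-2.660) = 3.084

d' = 3.08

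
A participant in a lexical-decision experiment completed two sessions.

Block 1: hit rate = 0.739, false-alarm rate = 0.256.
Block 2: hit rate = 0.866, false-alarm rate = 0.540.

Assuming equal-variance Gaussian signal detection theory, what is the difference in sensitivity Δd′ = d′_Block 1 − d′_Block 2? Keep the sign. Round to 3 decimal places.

Block 1: z(0.739) = 0.6403, z(0.256) = -0.6557, d' = 1.2960
Block 2: z(0.866) = 1.1077, z(0.540) = 0.1004, d' = 1.0073
Δd' = d'_Block 1 − d'_Block 2 = 1.2960 − 1.0073 = 0.2887
Block 1 has the higher sensitivity.

Δd′ = 0.289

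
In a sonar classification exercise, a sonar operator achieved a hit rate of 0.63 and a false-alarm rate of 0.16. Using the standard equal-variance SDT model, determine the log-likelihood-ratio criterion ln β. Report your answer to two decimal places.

z(0.63) = 0.332, z(0.16) = -0.994
ln β = −½·[z(H)² − z(FA)²] = −0.5 × (0.110 − 0.988) = 0.439

ln β = 0.44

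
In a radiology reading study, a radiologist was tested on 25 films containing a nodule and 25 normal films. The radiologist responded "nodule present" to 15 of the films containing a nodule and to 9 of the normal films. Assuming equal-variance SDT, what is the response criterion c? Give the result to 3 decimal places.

H = 15/25 = 0.6000
FA = 9/25 = 0.3600
z(H) = 0.2533
z(FA) = -0.3585
c = −½·[z(H) + z(FA)] = −0.5 × (0.2533 + (-0.3585)) = 0.0526

c = 0.053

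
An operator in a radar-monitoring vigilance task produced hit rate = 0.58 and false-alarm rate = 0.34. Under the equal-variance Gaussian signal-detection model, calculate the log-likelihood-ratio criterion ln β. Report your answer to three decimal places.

ln β = 0.065

z(H) = 0.2019
z(FA) = -0.4125
ln β = −½·[z(H)² − z(FA)²] = −0.5 × (0.0408 − 0.1702) = 0.0647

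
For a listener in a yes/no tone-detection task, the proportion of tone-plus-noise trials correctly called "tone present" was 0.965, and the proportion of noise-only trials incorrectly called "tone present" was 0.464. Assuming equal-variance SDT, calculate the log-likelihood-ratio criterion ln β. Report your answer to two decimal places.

z(0.965) = 1.812, z(0.464) = -0.090
ln β = −½·[z(H)² − z(FA)²] = −0.5 × (3.283 − 0.008) = -1.6375

ln β = -1.64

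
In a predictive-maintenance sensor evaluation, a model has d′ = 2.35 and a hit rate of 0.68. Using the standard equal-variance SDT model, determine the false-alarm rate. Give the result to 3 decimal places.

false-alarm rate = 0.030

z(hit rate) = z(0.68) = 0.4677
z(FA) = z(H) − d' = 0.4677 − 2.35 = -1.8823
false-alarm rate = Φ(-1.8823) = 0.0299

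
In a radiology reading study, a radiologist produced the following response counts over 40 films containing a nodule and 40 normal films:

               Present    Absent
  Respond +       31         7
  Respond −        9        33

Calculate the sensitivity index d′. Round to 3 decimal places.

d′ = 1.690

H = 31/40 = 0.7750
FA = 7/40 = 0.1750
z(H) = z(0.7750) = 0.7554
z(FA) = z(0.1750) = -0.9346
d' = z(H) − z(FA) = 0.7554 − (-0.9346) = 1.6900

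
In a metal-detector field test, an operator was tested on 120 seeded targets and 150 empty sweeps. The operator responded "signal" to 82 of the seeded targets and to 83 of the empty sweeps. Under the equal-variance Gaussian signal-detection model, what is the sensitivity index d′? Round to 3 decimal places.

H = 82/120 = 0.6833
FA = 83/150 = 0.5533
z(H) = z(0.6833) = 0.4769
z(FA) = z(0.5533) = 0.1340
d' = z(H) − z(FA) = 0.4769 − 0.1340 = 0.3429

d′ = 0.343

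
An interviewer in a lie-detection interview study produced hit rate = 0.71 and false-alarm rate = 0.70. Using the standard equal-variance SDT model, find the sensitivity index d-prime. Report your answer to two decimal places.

d-prime = 0.03

z(H) = 0.5534
z(FA) = 0.5244
d' = z(H) − z(FA) = 0.5534 − 0.5244 = 0.0290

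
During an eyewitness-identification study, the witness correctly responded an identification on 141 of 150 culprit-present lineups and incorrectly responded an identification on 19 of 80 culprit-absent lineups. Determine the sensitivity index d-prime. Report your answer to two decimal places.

d-prime = 2.27

H = 141/150 = 0.9400
FA = 19/80 = 0.2375
Φ⁻¹(H) = Φ⁻¹(0.9400) = 1.555
Φ⁻¹(FA) = Φ⁻¹(0.2375) = -0.714
d' = z(H) − z(FA) = 1.555 − (-0.714) = 2.269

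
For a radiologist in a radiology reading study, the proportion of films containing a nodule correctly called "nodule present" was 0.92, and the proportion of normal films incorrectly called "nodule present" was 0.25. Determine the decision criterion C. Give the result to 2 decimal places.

C = -0.37

z(H) = z(0.92) = 1.4051
z(FA) = z(0.25) = -0.6745
c = −½·[z(H) + z(FA)] = −0.5 × (1.4051 + (-0.6745)) = -0.3653
c < 0: the radiologist has a liberal response bias.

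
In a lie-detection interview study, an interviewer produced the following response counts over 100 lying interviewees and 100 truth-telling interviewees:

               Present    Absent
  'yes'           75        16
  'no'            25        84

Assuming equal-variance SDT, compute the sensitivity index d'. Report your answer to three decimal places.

H = 75/100 = 0.7500
FA = 16/100 = 0.1600
Φ⁻¹(H) = Φ⁻¹(0.7500) = 0.6745
Φ⁻¹(FA) = Φ⁻¹(0.1600) = -0.9945
d' = z(H) − z(FA) = 0.6745 − (-0.9945) = 1.6690

d' = 1.669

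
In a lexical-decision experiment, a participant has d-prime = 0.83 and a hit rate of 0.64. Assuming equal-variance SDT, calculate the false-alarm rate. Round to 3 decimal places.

z(hit rate) = z(0.64) = 0.3585
z(FA) = z(H) − d' = 0.3585 − 0.83 = -0.4715
false-alarm rate = Φ(-0.4715) = 0.3186

false-alarm rate = 0.319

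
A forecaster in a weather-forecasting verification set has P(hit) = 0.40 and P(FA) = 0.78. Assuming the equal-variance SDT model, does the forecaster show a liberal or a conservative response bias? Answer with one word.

z(H) = -0.253, z(FA) = 0.772
c = −½·(z(H) + z(FA)) = -0.2595
c < 0 → liberal criterion (biased toward responding “yes”).

liberal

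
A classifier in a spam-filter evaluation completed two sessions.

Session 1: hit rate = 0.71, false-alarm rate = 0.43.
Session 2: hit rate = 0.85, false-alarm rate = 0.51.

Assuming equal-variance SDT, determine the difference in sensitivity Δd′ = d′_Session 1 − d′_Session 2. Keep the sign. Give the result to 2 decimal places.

Δd′ = -0.28

Session 1: z(0.71) = 0.553, z(0.43) = -0.176, d' = 0.729
Session 2: z(0.85) = 1.036, z(0.51) = 0.025, d' = 1.011
Δd' = d'_Session 1 − d'_Session 2 = 0.729 − 1.011 = -0.282
Session 2 has the higher sensitivity.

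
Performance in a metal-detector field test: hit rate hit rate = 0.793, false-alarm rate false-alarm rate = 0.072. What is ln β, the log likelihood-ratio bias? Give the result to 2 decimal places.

ln β = 0.73

z(H) = 0.817
z(FA) = -1.461
ln β = −½·[z(H)² − z(FA)²] = −0.5 × (0.667 − 2.135) = 0.734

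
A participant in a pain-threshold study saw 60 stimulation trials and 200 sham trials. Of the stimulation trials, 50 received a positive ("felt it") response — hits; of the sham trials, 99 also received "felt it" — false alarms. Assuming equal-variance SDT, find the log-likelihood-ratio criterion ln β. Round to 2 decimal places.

ln β = -0.47

H = 50/60 = 0.8333
FA = 99/200 = 0.4950
z(0.8333) = 0.967, z(0.4950) = -0.013
ln β = −½·[z(H)² − z(FA)²] = −0.5 × (0.935 − 0.000) = -0.4675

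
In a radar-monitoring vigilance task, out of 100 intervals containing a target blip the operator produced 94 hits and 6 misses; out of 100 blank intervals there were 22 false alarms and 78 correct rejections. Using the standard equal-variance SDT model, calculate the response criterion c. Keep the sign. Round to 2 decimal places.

H = 94/100 = 0.9400
FA = 22/100 = 0.2200
z(H) = 1.555
z(FA) = -0.772
c = −½·[z(H) + z(FA)] = −0.5 × (1.555 + (-0.772)) = -0.3915

c = -0.39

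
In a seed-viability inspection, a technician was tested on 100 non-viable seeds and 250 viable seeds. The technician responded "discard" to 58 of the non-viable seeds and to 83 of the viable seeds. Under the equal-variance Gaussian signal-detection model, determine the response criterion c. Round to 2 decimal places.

H = 58/100 = 0.5800
FA = 83/250 = 0.3320
Φ⁻¹(H) = Φ⁻¹(0.5800) = 0.2019
Φ⁻¹(FA) = Φ⁻¹(0.3320) = -0.4344
c = −½·[z(H) + z(FA)] = −0.5 × (0.2019 + (-0.4344)) = 0.11625
c > 0: the technician has a conservative response bias.

c = 0.12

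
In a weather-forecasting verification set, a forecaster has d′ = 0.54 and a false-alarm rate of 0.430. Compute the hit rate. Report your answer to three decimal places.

z(false-alarm rate) = z(0.430) = -0.1764
z(H) = z(FA) + d' = -0.1764 + 0.54 = 0.3636
hit rate = Φ(0.3636) = 0.6419

hit rate = 0.642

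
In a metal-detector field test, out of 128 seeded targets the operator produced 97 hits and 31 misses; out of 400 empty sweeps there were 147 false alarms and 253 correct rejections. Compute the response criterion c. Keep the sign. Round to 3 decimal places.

H = 97/128 = 0.7578
FA = 147/400 = 0.3675
z(H) = z(0.7578) = 0.6992
z(FA) = z(0.3675) = -0.3385
c = −½·[z(H) + z(FA)] = −0.5 × (0.6992 + (-0.3385)) = -0.18035

c = -0.180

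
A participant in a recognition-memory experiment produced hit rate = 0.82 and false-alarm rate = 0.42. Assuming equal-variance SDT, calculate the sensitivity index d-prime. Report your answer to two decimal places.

d-prime = 1.12

z(H) = z(0.82) = 0.9154
z(FA) = z(0.42) = -0.2019
d' = z(H) − z(FA) = 0.9154 − (-0.2019) = 1.1173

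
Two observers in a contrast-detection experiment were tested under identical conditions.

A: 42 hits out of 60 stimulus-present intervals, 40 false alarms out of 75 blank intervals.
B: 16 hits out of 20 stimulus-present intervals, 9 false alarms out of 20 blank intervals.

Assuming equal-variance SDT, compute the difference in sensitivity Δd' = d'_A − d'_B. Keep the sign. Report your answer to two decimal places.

A: z(0.7000) = 0.524, z(0.5333) = 0.084, d' = 0.440
B: z(0.8000) = 0.842, z(0.4500) = -0.126, d' = 0.968
Δd' = d'_A − d'_B = 0.440 − 0.968 = -0.528
B has the higher sensitivity.

Δd' = -0.53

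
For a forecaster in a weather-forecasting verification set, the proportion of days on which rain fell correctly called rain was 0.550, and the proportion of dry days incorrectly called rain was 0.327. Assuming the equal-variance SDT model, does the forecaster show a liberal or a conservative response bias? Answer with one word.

z(H) = 0.126, z(FA) = -0.448
c = −½·(z(H) + z(FA)) = 0.161
c > 0 → conservative criterion (biased toward responding “no”).

conservative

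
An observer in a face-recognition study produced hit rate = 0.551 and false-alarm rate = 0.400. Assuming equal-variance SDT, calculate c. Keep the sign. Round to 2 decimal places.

z(H) = z(0.551) = 0.1282
z(FA) = z(0.400) = -0.2533
c = −½·[z(H) + z(FA)] = −0.5 × (0.1282 + (-0.2533)) = 0.06255
c > 0: the observer has a conservative response bias.

c = 0.06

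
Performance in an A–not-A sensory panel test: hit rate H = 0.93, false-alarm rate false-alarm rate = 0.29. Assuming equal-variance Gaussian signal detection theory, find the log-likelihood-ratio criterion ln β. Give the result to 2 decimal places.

ln β = -0.94

z(0.93) = 1.476, z(0.29) = -0.553
ln β = −½·[z(H)² − z(FA)²] = −0.5 × (2.179 − 0.306) = -0.9365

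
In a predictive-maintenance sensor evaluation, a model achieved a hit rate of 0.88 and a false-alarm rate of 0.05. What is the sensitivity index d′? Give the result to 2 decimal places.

d′ = 2.82

z(0.88) = 1.1750, z(0.05) = -1.6449
d' = z(H) − z(FA) = 1.1750 − (-1.6449) = 2.8199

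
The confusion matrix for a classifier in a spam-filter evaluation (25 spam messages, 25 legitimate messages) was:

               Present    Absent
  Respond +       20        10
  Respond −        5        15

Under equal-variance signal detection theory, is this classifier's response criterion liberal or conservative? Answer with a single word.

liberal

z(H) = 0.842, z(FA) = -0.253
c = −½·(z(H) + z(FA)) = -0.2945
c < 0 → liberal criterion (biased toward responding “yes”).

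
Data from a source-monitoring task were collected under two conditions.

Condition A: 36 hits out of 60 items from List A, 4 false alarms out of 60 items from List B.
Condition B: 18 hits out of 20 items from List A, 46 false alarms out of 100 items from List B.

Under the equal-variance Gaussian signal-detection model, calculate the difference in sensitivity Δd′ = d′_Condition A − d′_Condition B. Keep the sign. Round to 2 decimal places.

Condition A: z(0.6000) = 0.253, z(0.0667) = -1.501, d' = 1.754
Condition B: z(0.9000) = 1.282, z(0.4600) = -0.100, d' = 1.382
Δd' = d'_Condition A − d'_Condition B = 1.754 − 1.382 = 0.372
Condition A has the higher sensitivity.

Δd′ = 0.37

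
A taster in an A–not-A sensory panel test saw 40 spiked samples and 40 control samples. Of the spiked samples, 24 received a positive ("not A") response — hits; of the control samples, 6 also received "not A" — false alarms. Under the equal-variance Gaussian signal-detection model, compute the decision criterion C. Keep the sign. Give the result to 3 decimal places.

H = 24/40 = 0.6000
FA = 6/40 = 0.1500
z(H) = z(0.6000) = 0.2533
z(FA) = z(0.1500) = -1.0364
c = −½·[z(H) + z(FA)] = −0.5 × (0.2533 + (-1.0364)) = 0.39155
c > 0: the taster has a conservative response bias.

C = 0.392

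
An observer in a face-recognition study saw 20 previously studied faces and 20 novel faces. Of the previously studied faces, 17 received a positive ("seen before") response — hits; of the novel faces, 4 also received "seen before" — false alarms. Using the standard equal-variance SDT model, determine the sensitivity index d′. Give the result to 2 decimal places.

d′ = 1.88

H = 17/20 = 0.8500
FA = 4/20 = 0.2000
z(H) = z(0.8500) = 1.0364
z(FA) = z(0.2000) = -0.8416
d' = z(H) − z(FA) = 1.0364 − (-0.8416) = 1.8780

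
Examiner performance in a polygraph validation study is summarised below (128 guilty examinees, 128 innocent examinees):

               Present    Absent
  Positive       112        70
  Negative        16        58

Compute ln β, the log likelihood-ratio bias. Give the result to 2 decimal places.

ln β = -0.65

H = 112/128 = 0.8750
FA = 70/128 = 0.5469
z(0.8750) = 1.150, z(0.5469) = 0.118
ln β = −½·[z(H)² − z(FA)²] = −0.5 × (1.323 − 0.014) = -0.6545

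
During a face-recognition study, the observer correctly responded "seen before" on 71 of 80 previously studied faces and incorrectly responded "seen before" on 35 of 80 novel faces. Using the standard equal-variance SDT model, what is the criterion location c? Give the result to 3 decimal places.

c = -0.528

H = 71/80 = 0.8875
FA = 35/80 = 0.4375
z(0.8875) = 1.2133, z(0.4375) = -0.1573
c = −½·[z(H) + z(FA)] = −0.5 × (1.2133 + (-0.1573)) = -0.5280
c < 0: the observer has a liberal response bias.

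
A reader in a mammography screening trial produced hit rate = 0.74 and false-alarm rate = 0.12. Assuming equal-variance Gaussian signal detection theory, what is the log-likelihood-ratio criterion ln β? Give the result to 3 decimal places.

ln β = 0.483

Φ⁻¹(H) = Φ⁻¹(0.74) = 0.6433
Φ⁻¹(FA) = Φ⁻¹(0.12) = -1.1750
ln β = −½·[z(H)² − z(FA)²] = −0.5 × (0.4138 − 1.3806) = 0.4834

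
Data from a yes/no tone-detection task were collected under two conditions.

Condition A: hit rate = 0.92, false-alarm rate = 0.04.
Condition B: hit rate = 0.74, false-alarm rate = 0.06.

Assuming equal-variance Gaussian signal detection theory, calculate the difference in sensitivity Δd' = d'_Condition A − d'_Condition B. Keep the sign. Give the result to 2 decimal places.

Condition A: z(0.92) = 1.405, z(0.04) = -1.751, d' = 3.156
Condition B: z(0.74) = 0.643, z(0.06) = -1.555, d' = 2.198
Δd' = d'_Condition A − d'_Condition B = 3.156 − 2.198 = 0.958
Condition A has the higher sensitivity.

Δd' = 0.96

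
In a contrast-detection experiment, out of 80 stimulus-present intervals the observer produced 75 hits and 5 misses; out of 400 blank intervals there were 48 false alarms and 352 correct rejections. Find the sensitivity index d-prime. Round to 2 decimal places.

H = 75/80 = 0.9375
FA = 48/400 = 0.1200
Φ⁻¹(H) = Φ⁻¹(0.9375) = 1.534
Φ⁻¹(FA) = Φ⁻¹(0.1200) = -1.175
d' = z(H) − z(FA) = 1.534 − (-1.175) = 2.709

d-prime = 2.71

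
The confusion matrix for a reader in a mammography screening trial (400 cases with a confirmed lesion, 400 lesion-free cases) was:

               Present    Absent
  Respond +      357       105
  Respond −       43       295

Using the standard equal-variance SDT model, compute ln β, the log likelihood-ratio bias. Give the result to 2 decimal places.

H = 357/400 = 0.8925
FA = 105/400 = 0.2625
Φ⁻¹(H) = 1.240
Φ⁻¹(FA) = -0.636
ln β = −½·[z(H)² − z(FA)²] = −0.5 × (1.538 − 0.404) = -0.567

ln β = -0.57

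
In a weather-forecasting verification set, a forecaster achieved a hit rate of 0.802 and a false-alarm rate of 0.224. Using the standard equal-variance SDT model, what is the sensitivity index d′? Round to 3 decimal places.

Φ⁻¹(0.802) = 0.8488, Φ⁻¹(0.224) = -0.7588
d' = z(H) − z(FA) = 0.8488 − (-0.7588) = 1.6076

d′ = 1.608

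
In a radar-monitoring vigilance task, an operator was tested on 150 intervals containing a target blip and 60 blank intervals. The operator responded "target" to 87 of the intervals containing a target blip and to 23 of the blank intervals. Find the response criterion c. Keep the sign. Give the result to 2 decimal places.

c = 0.05

H = 87/150 = 0.5800
FA = 23/60 = 0.3833
Φ⁻¹(0.5800) = 0.2019, Φ⁻¹(0.3833) = -0.2968
c = −½·[z(H) + z(FA)] = −0.5 × (0.2019 + (-0.2968)) = 0.04745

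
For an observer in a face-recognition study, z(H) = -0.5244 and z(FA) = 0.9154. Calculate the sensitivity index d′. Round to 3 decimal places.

d' = z(H) − z(FA) = -0.5244 − 0.9154 = -1.4398

d′ = -1.440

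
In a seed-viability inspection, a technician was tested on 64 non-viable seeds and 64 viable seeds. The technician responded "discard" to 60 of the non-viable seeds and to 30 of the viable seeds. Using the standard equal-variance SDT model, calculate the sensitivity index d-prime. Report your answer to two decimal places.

d-prime = 1.61

H = 60/64 = 0.9375
FA = 30/64 = 0.4688
Φ⁻¹(H) = Φ⁻¹(0.9375) = 1.534
Φ⁻¹(FA) = Φ⁻¹(0.4688) = -0.078
d' = z(H) − z(FA) = 1.534 − (-0.078) = 1.612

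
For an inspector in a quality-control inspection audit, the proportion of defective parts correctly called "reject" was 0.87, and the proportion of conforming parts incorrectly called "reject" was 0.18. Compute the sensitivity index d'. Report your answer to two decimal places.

d' = 2.04

Φ⁻¹(H) = 1.1264
Φ⁻¹(FA) = -0.9154
d' = z(H) − z(FA) = 1.1264 − (-0.9154) = 2.0418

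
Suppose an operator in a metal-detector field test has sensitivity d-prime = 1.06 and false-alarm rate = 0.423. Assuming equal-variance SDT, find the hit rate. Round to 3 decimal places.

hit rate = 0.807

z(false-alarm rate) = z(0.423) = -0.1942
z(H) = z(FA) + d' = -0.1942 + 1.06 = 0.8658
hit rate = Φ(0.8658) = 0.8067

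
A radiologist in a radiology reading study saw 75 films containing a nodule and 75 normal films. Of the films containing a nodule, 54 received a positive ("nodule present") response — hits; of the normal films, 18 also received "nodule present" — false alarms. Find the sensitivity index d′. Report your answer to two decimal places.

H = 54/75 = 0.7200
FA = 18/75 = 0.2400
z(H) = 0.583
z(FA) = -0.706
d' = z(H) − z(FA) = 0.583 − (-0.706) = 1.289

d′ = 1.29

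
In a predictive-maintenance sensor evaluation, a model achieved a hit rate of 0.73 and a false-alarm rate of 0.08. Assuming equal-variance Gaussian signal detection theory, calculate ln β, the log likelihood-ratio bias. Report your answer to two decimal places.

ln β = 0.80

z(H) = z(0.73) = 0.613
z(FA) = z(0.08) = -1.405
ln β = −½·[z(H)² − z(FA)²] = −0.5 × (0.376 − 1.974) = 0.799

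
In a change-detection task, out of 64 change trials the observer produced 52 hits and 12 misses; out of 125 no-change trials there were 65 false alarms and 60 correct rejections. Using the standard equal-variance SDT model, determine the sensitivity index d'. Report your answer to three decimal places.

H = 52/64 = 0.8125
FA = 65/125 = 0.5200
z(H) = z(0.8125) = 0.8871
z(FA) = z(0.5200) = 0.0502
d' = z(H) − z(FA) = 0.8871 − 0.0502 = 0.8369

d' = 0.837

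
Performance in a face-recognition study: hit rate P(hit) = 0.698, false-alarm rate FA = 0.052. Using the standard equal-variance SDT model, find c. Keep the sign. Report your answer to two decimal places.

z(0.698) = 0.519, z(0.052) = -1.626
c = −½·[z(H) + z(FA)] = −0.5 × (0.519 + (-1.626)) = 0.5535
c > 0: the observer has a conservative response bias.

c = 0.55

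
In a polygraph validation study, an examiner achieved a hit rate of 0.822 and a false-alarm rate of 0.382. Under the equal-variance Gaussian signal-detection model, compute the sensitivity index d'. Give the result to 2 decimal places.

z(H) = 0.923
z(FA) = -0.300
d' = z(H) − z(FA) = 0.923 − (-0.300) = 1.223

d' = 1.22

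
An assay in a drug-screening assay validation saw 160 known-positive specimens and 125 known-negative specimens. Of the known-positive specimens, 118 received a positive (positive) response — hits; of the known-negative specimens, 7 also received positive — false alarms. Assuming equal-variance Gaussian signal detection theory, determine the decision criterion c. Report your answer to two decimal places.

c = 0.48

H = 118/160 = 0.7375
FA = 7/125 = 0.0560
Φ⁻¹(H) = Φ⁻¹(0.7375) = 0.636
Φ⁻¹(FA) = Φ⁻¹(0.0560) = -1.589
c = −½·[z(H) + z(FA)] = −0.5 × (0.636 + (-1.589)) = 0.4765
c > 0: the assay has a conservative response bias.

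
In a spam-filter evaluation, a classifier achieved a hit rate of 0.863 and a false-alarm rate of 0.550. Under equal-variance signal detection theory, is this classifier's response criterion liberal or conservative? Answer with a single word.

liberal

z(H) = 1.094, z(FA) = 0.126
c = −½·(z(H) + z(FA)) = -0.610
c < 0 → liberal criterion (biased toward responding “yes”).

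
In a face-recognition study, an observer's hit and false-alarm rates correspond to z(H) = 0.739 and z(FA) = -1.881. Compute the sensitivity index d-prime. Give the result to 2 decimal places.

d-prime = 2.62

d' = z(H) − z(FA) = 0.739 − (-1.881) = 2.620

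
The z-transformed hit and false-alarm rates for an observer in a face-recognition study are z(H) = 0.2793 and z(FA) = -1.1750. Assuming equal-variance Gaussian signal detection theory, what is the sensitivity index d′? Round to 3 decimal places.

d′ = 1.454

d' = z(H) − z(FA) = 0.2793 − (-1.1750) = 1.4543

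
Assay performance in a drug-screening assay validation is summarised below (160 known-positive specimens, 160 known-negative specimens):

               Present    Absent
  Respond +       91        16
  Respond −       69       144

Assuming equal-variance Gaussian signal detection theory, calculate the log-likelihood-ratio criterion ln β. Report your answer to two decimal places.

ln β = 0.81

H = 91/160 = 0.5687
FA = 16/160 = 0.1000
Φ⁻¹(0.5687) = 0.173, Φ⁻¹(0.1000) = -1.282
ln β = −½·[z(H)² − z(FA)²] = −0.5 × (0.030 − 1.644) = 0.807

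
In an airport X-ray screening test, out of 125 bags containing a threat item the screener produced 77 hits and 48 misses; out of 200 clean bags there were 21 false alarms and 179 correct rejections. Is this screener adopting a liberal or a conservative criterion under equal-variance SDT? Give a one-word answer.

z(H) = 0.295, z(FA) = -1.254
c = −½·(z(H) + z(FA)) = 0.4795
c > 0 → conservative criterion (biased toward responding “no”).

conservative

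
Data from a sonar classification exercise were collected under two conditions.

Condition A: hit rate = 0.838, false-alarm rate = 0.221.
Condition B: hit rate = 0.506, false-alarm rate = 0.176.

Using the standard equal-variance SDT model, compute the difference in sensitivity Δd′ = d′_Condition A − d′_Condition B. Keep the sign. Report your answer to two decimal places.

Condition A: z(0.838) = 0.986, z(0.221) = -0.769, d' = 1.755
Condition B: z(0.506) = 0.015, z(0.176) = -0.931, d' = 0.946
Δd' = d'_Condition A − d'_Condition B = 1.755 − 0.946 = 0.809
Condition A has the higher sensitivity.

Δd′ = 0.81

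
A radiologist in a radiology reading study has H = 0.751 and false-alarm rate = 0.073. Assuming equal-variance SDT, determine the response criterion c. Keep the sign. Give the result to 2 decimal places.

c = 0.39

Φ⁻¹(0.751) = 0.6776, Φ⁻¹(0.073) = -1.4538
c = −½·[z(H) + z(FA)] = −0.5 × (0.6776 + (-1.4538)) = 0.3881
c > 0: the radiologist has a conservative response bias.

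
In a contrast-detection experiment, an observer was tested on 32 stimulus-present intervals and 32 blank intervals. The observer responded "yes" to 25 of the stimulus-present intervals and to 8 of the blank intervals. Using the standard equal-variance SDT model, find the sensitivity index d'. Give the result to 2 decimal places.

H = 25/32 = 0.7812
FA = 8/32 = 0.2500
Φ⁻¹(H) = 0.776
Φ⁻¹(FA) = -0.674
d' = z(H) − z(FA) = 0.776 − (-0.674) = 1.450

d' = 1.45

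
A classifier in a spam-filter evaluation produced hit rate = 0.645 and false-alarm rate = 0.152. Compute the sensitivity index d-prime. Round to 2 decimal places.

z(H) = z(0.645) = 0.372
z(FA) = z(0.152) = -1.028
d' = z(H) − z(FA) = 0.372 − (-1.028) = 1.400

d-prime = 1.40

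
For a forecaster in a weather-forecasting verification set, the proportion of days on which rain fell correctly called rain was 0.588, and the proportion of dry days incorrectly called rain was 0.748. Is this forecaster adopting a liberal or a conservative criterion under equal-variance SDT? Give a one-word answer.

liberal

z(H) = 0.222, z(FA) = 0.668
c = −½·(z(H) + z(FA)) = -0.445
c < 0 → liberal criterion (biased toward responding “yes”).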